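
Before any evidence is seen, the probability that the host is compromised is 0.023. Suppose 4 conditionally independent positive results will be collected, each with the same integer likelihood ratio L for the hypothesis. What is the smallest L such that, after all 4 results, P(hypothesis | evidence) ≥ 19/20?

Prior odds = 0.023/0.977 = 23/977.
Target odds = 0.95/0.05 = 19.
Need L⁴ ≥ 19 ÷ (23/977) = 18563/23.
5⁴ = 625 < 18563/23 ≤ 1296 = 6⁴, so L = 6.

6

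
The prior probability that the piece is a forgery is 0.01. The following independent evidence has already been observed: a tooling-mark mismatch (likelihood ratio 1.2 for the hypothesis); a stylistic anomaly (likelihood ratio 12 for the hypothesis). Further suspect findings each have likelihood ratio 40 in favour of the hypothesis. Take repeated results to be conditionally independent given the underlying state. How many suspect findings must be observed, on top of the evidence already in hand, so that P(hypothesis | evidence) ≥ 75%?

Prior odds = 0.01/0.99 = 1/99.
Combined Bayes factor of the evidence already in hand = 1.2 × 12 = 14.4.
Odds after that evidence = (1/99) × 14.4 = 8/55.
Target odds = 0.75/0.25 = 3.
Need 40ⁿ ≥ 3 ÷ (8/55) = 20.625.
40¹ = 40, which meets the required 20.625; so n = 1.

1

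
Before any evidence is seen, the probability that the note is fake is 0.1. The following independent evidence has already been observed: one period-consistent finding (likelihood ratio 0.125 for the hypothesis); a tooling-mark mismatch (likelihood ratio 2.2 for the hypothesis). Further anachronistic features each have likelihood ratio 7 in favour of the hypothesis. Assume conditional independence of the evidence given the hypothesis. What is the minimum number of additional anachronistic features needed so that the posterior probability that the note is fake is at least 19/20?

4

Prior odds = 0.1/0.9 = 1/9.
Combined Bayes factor of the evidence already in hand = 0.125 × 2.2 = 0.275.
Odds after that evidence = (1/9) × 0.275 = 11/360.
Target odds = 0.95/0.05 = 19.
Need 7ⁿ ≥ 19 ÷ (11/360) = 6840/11.
7³ = 343 falls short of 6840/11 but 7⁴ = 2401 reaches it, so n = 4.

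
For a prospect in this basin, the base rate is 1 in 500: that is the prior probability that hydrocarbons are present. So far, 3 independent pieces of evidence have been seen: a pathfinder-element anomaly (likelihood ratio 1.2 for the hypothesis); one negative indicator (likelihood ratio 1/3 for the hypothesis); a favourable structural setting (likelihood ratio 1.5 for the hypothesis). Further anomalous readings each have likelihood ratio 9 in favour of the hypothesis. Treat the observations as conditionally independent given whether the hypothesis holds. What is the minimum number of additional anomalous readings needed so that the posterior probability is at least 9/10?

5

Prior odds = 0.002/0.998 = 1/499.
Combined Bayes factor of the evidence already in hand = 1.2 × (1/3) × 1.5 = 0.6.
Odds after that evidence = (1/499) × 0.6 = 3/2495.
Target odds = 0.9/0.1 = 9.
Need 9ⁿ ≥ 9 ÷ (3/2495) = 7485.
9⁴ = 6561 falls short of 7485 but 9⁵ = 59049 reaches it, so n = 5.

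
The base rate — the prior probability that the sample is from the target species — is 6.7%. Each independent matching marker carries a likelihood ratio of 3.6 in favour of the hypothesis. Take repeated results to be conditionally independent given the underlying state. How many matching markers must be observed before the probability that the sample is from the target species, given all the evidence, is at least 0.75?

Prior odds: 0.067 ÷ 0.933 = 67/933.
Likelihood ratio per matching marker = 3.6.
Target odds: 0.75 ÷ 0.25 = 3.
Need (67/933) × 3.6ⁿ ≥ 3, i.e. 3.6ⁿ ≥ 2799/67.
3.6² = 12.96 falls short of 2799/67 but 3.6³ = 46.656 reaches it, so n = 3.

3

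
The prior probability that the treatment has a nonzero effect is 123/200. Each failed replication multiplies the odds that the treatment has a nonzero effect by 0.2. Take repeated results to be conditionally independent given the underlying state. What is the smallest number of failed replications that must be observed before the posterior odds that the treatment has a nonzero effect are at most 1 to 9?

Prior odds = 0.615/0.385 = 123/77.
Likelihood ratio per failed replication = 0.2.
Target odds = 1/9.
Require 0.2ⁿ ≤ 1/9 ÷ (123/77) = 77/1107.
0.2¹ = 0.2 is still above 77/1107 but 0.2² = 0.04 is at or below it, so n = 2.

2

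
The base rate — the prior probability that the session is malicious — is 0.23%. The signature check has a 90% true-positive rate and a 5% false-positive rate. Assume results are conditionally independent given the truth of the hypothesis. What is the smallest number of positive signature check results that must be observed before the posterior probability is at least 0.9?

Prior odds = 0.0023/0.9977 = 23/9977.
Likelihood ratio of a positive result = 0.9/0.05 = 18.
Target odds: 0.9 ÷ 0.1 = 9.
Need (23/9977) × 18ⁿ ≥ 9, i.e. 18ⁿ ≥ 89793/23.
18² = 324 falls short of 89793/23 but 18³ = 5832 reaches it, so n = 3.

3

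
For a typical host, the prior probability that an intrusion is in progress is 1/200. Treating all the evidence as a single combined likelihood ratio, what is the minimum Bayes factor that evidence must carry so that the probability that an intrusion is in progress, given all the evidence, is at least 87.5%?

Prior odds = 0.005/0.995 = 1/199.
Target odds = 0.875/0.125 = 7.
Required Bayes factor = 7 ÷ (1/199) = 1393.

1393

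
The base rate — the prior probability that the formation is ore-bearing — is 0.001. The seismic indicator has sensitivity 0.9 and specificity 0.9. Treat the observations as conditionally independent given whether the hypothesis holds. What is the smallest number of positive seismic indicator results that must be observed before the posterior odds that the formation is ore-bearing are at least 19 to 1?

Prior odds = 0.001/0.999 = 1/999.
False-positive rate = 1 − 0.9 = 0.1; likelihood ratio of a positive = 0.9/0.1 = 9.
Target odds = 19.
Need (1/999) × 9ⁿ ≥ 19, i.e. 9ⁿ ≥ 18981.
9⁴ = 6561 falls short of 18981 but 9⁵ = 59049 reaches it, so n = 5.

5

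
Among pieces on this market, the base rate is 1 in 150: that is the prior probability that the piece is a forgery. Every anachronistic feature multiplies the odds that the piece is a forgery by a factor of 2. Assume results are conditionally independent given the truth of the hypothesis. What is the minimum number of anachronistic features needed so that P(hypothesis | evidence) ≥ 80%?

Prior odds: (1/150) ÷ (149/150) = 1/149.
Likelihood ratio per anachronistic feature = 2.
Target posterior odds = 0.8/0.2 = 4.
Require 2ⁿ ≥ 4 ÷ (1/149) = 596.
2⁹ = 512 falls short of 596 but 2¹⁰ = 1024 reaches it, so n = 10.

10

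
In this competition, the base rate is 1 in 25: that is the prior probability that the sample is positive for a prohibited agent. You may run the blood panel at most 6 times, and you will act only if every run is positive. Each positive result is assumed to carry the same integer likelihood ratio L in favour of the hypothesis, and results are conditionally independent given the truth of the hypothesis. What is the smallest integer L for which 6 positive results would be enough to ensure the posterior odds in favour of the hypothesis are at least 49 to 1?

Prior odds = 0.04/0.96 = 1/24.
Target odds = 49.
Need L⁶ ≥ 49 ÷ (1/24) = 1176.
3⁶ = 729 < 1176 ≤ 4096 = 4⁶, so L = 4.

4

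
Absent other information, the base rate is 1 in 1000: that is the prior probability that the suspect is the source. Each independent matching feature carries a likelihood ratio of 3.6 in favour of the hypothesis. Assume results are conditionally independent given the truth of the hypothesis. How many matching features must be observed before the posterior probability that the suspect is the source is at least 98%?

9

Prior odds = 0.001/0.999 = 1/999.
Likelihood ratio per matching feature = 3.6.
Target posterior odds = 0.98/0.02 = 49.
Require 3.6ⁿ ≥ 49 ÷ (1/999) = 48951.
3.6⁸ ≈28211.1 falls short of 48951 but 3.6⁹ ≈101560 reaches it, so n = 9.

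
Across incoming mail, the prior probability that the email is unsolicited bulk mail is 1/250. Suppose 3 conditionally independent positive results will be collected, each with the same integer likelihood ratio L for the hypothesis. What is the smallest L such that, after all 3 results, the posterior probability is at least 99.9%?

63

Prior odds = 0.004/0.996 = 1/249.
Target odds = 0.999/0.001 = 999.
Need L³ ≥ 999 ÷ (1/249) = 248751.
62³ = 238328 < 248751 ≤ 250047 = 63³, so L = 63.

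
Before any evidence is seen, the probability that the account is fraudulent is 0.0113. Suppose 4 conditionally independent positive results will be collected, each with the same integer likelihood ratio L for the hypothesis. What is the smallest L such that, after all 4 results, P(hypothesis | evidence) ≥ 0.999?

Prior odds = 0.0113/0.9887 = 113/9887.
Target odds = 0.999/0.001 = 999.
Need L⁴ ≥ 999 ÷ (113/9887) = 9877113/113.
17⁴ = 83521 < 9877113/113 ≤ 104976 = 18⁴, so L = 18.

18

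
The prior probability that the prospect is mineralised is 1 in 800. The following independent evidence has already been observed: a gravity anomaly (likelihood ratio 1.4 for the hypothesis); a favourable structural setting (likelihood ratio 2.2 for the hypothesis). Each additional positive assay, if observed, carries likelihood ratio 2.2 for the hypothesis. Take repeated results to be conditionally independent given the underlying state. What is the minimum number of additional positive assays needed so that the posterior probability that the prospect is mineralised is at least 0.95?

Prior odds = 0.00125/0.99875 = 1/799.
Combined Bayes factor of the evidence already in hand = 1.4 × 2.2 = 3.08.
Odds after that evidence = (1/799) × 3.08 = 77/19975.
Target odds = 0.95/0.05 = 19.
Need 2.2ⁿ ≥ 19 ÷ (77/19975) = 379525/77.
2.2¹⁰ ≈2655.99 falls short of 379525/77 but 2.2¹¹ ≈5843.18 reaches it, so n = 11.

11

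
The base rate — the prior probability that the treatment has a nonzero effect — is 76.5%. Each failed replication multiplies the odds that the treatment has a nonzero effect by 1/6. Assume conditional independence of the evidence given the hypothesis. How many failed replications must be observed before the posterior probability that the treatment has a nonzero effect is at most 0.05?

Prior odds: 0.765 ÷ 0.235 = 153/47.
Likelihood ratio per failed replication = 1/6.
Target posterior odds = 0.05/0.95 = 1/19.
Require (1/6)ⁿ ≤ 1/19 ÷ (153/47) = 47/2907.
(1/6)² = 1/36 is still above 47/2907 but (1/6)³ = 1/216 is at or below it, so n = 3.

3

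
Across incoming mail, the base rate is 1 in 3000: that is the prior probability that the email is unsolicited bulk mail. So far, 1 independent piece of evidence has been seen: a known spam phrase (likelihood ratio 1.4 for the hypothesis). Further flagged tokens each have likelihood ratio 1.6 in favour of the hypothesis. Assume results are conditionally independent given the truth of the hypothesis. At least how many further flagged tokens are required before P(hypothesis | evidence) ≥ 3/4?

Prior odds = (1/3000)/(2999/3000) = 1/2999.
Bayes factor of the evidence already in hand = 1.4.
Odds after that evidence = (1/2999) × 1.4 = 7/14995.
Target odds = 0.75/0.25 = 3.
Need 1.6ⁿ ≥ 3 ÷ (7/14995) = 44985/7.
1.6¹⁸ ≈4722.37 falls short of 44985/7 but 1.6¹⁹ ≈7555.79 reaches it, so n = 19.

19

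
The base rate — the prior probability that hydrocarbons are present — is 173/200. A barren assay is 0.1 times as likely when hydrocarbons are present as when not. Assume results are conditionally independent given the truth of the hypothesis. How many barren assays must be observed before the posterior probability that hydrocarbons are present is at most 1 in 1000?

4

Prior odds: 0.865 ÷ 0.135 = 173/27.
Likelihood ratio per barren assay = 0.1.
Target odds: 0.001 ÷ 0.999 = 1/999.
Require 0.1ⁿ ≤ 1/999 ÷ (173/27) = 1/6401.
0.1³ = 0.001 is still above 1/6401 but 0.1⁴ = 0.0001 is at or below it, so n = 4.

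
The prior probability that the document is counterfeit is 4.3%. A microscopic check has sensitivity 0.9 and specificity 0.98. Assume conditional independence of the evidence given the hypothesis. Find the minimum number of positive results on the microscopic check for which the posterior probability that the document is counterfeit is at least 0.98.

Prior odds: 0.043 ÷ 0.957 = 43/957.
False-positive rate = 1 − 0.98 = 0.02; likelihood ratio of a positive = 0.9/0.02 = 45.
Target posterior odds = 0.98/0.02 = 49.
Need (43/957) × 45ⁿ ≥ 49, i.e. 45ⁿ ≥ 46893/43.
45¹ = 45 falls short of 46893/43 but 45² = 2025 reaches it, so n = 2.

2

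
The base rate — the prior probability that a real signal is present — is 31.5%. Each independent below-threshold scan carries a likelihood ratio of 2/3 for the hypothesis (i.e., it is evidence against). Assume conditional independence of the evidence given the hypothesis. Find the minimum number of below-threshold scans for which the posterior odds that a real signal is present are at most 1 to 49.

Prior odds = 0.315/0.685 = 63/137.
Likelihood ratio per below-threshold scan = 2/3.
Target odds = 1/49.
Require (2/3)ⁿ ≤ 1/49 ÷ (63/137) = 137/3087.
(2/3)⁷ = 128/2187 is still above 137/3087 but (2/3)⁸ = 256/6561 is at or below it, so n = 8.

8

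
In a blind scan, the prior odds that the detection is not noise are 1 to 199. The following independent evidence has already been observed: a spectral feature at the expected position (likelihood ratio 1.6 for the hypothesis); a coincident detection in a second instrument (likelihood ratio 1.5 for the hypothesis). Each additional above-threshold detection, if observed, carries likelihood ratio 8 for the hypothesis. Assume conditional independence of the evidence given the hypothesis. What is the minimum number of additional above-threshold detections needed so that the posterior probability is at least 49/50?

Prior odds = 1/199.
Combined Bayes factor of the evidence already in hand = 1.6 × 1.5 = 2.4.
Odds after that evidence = (1/199) × 2.4 = 12/995.
Target odds = 0.98/0.02 = 49.
Need 8ⁿ ≥ 49 ÷ (12/995) = 48755/12.
8³ = 512 falls short of 48755/12 but 8⁴ = 4096 reaches it, so n = 4.

4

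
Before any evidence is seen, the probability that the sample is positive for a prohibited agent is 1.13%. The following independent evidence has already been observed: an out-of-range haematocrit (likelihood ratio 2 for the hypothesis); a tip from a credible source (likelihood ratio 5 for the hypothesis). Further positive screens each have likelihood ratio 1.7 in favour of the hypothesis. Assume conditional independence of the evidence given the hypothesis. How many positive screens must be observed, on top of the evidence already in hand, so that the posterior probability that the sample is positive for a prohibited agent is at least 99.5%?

15

Prior odds = 0.0113/0.9887 = 113/9887.
Combined Bayes factor of the evidence already in hand = 2 × 5 = 10.
Odds after that evidence = (113/9887) × 10 = 1130/9887.
Target odds = 0.995/0.005 = 199.
Need 1.7ⁿ ≥ 199 ÷ (1130/9887) = 1967513/1130.
1.7¹⁴ ≈1683.78 falls short of 1967513/1130 but 1.7¹⁵ ≈2862.42 reaches it, so n = 15.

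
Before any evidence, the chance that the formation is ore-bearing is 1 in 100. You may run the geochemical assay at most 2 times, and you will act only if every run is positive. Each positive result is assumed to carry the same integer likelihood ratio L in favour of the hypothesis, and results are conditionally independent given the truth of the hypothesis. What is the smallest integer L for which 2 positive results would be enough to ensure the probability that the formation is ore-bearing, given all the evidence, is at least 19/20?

44

Prior odds = 0.01/0.99 = 1/99.
Target odds = 0.95/0.05 = 19.
Need L² ≥ 19 ÷ (1/99) = 1881.
43² = 1849 < 1881 ≤ 1936 = 44², so L = 44.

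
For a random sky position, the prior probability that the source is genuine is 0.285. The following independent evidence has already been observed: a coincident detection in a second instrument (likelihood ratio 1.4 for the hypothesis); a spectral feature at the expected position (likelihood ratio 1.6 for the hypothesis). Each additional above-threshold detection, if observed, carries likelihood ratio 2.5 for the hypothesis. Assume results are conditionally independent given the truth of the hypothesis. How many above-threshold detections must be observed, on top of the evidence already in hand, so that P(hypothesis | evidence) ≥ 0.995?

6

Prior odds = 0.285/0.715 = 57/143.
Combined Bayes factor of the evidence already in hand = 1.4 × 1.6 = 2.24.
Odds after that evidence = (57/143) × 2.24 = 3192/3575.
Target odds = 0.995/0.005 = 199.
Need 2.5ⁿ ≥ 199 ÷ (3192/3575) = 711425/3192.
2.5⁵ = 97.65625 falls short of 711425/3192 but 2.5⁶ = 244.140625 reaches it, so n = 6.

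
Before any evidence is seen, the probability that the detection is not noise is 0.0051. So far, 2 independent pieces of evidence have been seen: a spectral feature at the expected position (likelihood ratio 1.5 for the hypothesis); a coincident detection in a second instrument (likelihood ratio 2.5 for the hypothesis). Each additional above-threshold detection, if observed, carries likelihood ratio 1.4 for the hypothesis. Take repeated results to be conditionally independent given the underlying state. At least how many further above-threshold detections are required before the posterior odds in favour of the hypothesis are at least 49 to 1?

24

Prior odds = 0.0051/0.9949 = 51/9949.
Combined Bayes factor of the evidence already in hand = 1.5 × 2.5 = 3.75.
Odds after that evidence = (51/9949) × 3.75 = 765/39796.
Target odds = 49.
Need 1.4ⁿ ≥ 49 ÷ (765/39796) = 1950004/765.
1.4²³ ≈2295.86 falls short of 1950004/765 but 1.4²⁴ ≈3214.2 reaches it, so n = 24.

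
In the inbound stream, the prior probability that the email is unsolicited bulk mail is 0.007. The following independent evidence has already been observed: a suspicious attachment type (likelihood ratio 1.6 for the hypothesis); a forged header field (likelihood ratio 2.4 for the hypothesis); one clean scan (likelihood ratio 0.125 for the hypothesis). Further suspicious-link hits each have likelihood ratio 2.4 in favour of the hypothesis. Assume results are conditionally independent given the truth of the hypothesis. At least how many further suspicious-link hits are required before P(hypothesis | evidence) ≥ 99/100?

Prior odds = 0.007/0.993 = 7/993.
Combined Bayes factor of the evidence already in hand = 1.6 × 2.4 × 0.125 = 0.48.
Odds after that evidence = (7/993) × 0.48 = 28/8275.
Target odds = 0.99/0.01 = 99.
Need 2.4ⁿ ≥ 99 ÷ (28/8275) = 819225/28.
2.4¹¹ ≈15216.8 falls short of 819225/28 but 2.4¹² ≈36520.3 reaches it, so n = 12.

12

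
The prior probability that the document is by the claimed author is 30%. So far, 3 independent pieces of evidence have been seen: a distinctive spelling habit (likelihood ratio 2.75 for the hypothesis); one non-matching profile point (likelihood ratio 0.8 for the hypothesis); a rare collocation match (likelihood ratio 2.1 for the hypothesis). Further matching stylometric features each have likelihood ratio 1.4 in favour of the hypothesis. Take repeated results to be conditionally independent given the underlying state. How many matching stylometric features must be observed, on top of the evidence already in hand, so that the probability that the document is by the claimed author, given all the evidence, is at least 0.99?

12

Prior odds = 0.3/0.7 = 3/7.
Combined Bayes factor of the evidence already in hand = 2.75 × 0.8 × 2.1 = 4.62.
Odds after that evidence = (3/7) × 4.62 = 1.98.
Target odds = 0.99/0.01 = 99.
Need 1.4ⁿ ≥ 99 ÷ 1.98 = 50.
1.4¹¹ ≈40.4957 falls short of 50 but 1.4¹² ≈56.6939 reaches it, so n = 12.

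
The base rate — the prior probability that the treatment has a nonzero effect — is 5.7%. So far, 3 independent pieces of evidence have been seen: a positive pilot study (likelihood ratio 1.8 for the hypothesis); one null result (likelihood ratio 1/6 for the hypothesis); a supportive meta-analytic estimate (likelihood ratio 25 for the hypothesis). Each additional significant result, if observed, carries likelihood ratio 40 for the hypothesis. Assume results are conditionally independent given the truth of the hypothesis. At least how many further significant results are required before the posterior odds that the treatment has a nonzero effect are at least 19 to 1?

2

Prior odds = 0.057/0.943 = 57/943.
Combined Bayes factor of the evidence already in hand = 1.8 × (1/6) × 25 = 7.5.
Odds after that evidence = (57/943) × 7.5 = 855/1886.
Target odds = 19.
Need 40ⁿ ≥ 19 ÷ (855/1886) = 1886/45.
40¹ = 40 falls short of 1886/45 but 40² = 1600 reaches it, so n = 2.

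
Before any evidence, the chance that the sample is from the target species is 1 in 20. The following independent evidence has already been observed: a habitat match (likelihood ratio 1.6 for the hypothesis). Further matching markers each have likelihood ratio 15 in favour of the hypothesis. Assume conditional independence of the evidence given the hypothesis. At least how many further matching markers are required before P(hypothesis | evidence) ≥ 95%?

Prior odds = 0.05/0.95 = 1/19.
Bayes factor of the evidence already in hand = 1.6.
Odds after that evidence = (1/19) × 1.6 = 8/95.
Target odds = 0.95/0.05 = 19.
Need 15ⁿ ≥ 19 ÷ (8/95) = 225.625.
15² = 225 falls short of 225.625 but 15³ = 3375 reaches it, so n = 3.

3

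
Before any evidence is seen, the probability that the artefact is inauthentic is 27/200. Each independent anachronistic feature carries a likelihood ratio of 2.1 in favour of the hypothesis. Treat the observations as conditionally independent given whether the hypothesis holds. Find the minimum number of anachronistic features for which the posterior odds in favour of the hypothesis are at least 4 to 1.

Prior odds: 0.135 ÷ 0.865 = 27/173.
Likelihood ratio per anachronistic feature = 2.1.
Target odds = 4.
Need (27/173) × 2.1ⁿ ≥ 4, i.e. 2.1ⁿ ≥ 692/27.
2.1⁴ = 19.4481 falls short of 692/27 but 2.1⁵ = 4084101/100000 reaches it, so n = 5.

5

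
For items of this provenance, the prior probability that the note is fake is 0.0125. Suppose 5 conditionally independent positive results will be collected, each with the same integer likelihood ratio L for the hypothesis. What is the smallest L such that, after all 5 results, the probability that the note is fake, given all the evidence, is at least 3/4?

3

Prior odds = 0.0125/0.9875 = 1/79.
Target odds = 0.75/0.25 = 3.
Need L⁵ ≥ 3 ÷ (1/79) = 237.
2⁵ = 32 < 237 ≤ 243 = 3⁵, so L = 3.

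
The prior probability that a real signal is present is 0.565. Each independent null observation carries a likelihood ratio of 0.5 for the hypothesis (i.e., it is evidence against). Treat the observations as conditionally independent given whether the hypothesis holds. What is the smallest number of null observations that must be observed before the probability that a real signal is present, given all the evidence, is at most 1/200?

Prior odds: 0.565 ÷ 0.435 = 113/87.
Likelihood ratio per null observation = 0.5.
Target posterior odds = 0.005/0.995 = 1/199.
Require 0.5ⁿ ≤ 1/199 ÷ (113/87) = 87/22487.
0.5⁸ = 0.00390625 is still above 87/22487 but 0.5⁹ = 0.001953125 is at or below it, so n = 9.

9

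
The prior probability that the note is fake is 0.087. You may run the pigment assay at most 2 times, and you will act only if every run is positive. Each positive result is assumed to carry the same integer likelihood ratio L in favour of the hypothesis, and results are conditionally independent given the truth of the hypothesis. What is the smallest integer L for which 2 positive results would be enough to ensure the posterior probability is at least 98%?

23

Prior odds = 0.087/0.913 = 87/913.
Target odds = 0.98/0.02 = 49.
Need L² ≥ 49 ÷ (87/913) = 44737/87.
22² = 484 < 44737/87 ≤ 529 = 23², so L = 23.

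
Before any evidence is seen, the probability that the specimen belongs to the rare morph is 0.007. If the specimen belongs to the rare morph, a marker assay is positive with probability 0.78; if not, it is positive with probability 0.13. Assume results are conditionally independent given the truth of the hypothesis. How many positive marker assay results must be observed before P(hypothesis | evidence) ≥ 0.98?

Prior odds: 0.007 ÷ 0.993 = 7/993.
Likelihood ratio of a positive = 0.78/0.13 = 6.
Target odds: 0.98 ÷ 0.02 = 49.
Need (7/993) × 6ⁿ ≥ 49, i.e. 6ⁿ ≥ 6951.
6⁴ = 1296 falls short of 6951 but 6⁵ = 7776 reaches it, so n = 5.

5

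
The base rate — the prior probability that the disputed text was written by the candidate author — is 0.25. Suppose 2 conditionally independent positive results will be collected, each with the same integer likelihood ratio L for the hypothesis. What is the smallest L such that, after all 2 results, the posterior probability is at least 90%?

Prior odds = 0.25/0.75 = 1/3.
Target odds = 0.9/0.1 = 9.
Need L² ≥ 9 ÷ (1/3) = 27.
5² = 25 < 27 ≤ 36 = 6², so L = 6.

6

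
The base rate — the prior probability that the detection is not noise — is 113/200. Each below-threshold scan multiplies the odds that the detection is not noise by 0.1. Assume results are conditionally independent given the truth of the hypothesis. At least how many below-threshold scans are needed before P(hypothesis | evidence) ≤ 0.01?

Prior odds: 0.565 ÷ 0.435 = 113/87.
Likelihood ratio per below-threshold scan = 0.1.
Target odds: 0.01 ÷ 0.99 = 1/99.
Require 0.1ⁿ ≤ 1/99 ÷ (113/87) = 29/3729.
0.1² = 0.01 is still above 29/3729 but 0.1³ = 0.001 is at or below it, so n = 3.

3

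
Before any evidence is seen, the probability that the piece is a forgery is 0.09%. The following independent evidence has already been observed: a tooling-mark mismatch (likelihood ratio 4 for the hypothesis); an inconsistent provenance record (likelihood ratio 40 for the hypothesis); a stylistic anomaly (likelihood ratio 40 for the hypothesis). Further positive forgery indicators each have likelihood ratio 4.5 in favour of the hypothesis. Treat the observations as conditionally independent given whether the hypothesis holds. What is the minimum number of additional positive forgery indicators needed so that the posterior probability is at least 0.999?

Prior odds = 0.0009/0.9991 = 9/9991.
Combined Bayes factor of the evidence already in hand = 4 × 40 × 40 = 6400.
Odds after that evidence = (9/9991) × 6400 = 57600/9991.
Target odds = 0.999/0.001 = 999.
Need 4.5ⁿ ≥ 999 ÷ (57600/9991) = 1109001/6400.
4.5³ = 91.125 falls short of 1109001/6400 but 4.5⁴ = 410.0625 reaches it, so n = 4.

4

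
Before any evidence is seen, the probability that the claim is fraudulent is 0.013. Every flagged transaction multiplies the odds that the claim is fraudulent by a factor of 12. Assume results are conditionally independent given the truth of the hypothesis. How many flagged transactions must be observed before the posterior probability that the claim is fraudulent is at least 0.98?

4

Prior odds = 0.013/0.987 = 13/987.
Likelihood ratio per flagged transaction = 12.
Target posterior odds = 0.98/0.02 = 49.
Require 12ⁿ ≥ 49 ÷ (13/987) = 48363/13.
12³ = 1728 falls short of 48363/13 but 12⁴ = 20736 reaches it, so n = 4.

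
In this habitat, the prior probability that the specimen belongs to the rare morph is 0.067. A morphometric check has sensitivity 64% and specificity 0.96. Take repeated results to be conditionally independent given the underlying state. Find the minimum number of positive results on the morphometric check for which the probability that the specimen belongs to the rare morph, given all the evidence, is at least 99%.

Prior odds = 0.067/0.933 = 67/933.
False-positive rate = 1 − 0.96 = 0.04; likelihood ratio of a positive = 0.64/0.04 = 16.
Target odds: 0.99 ÷ 0.01 = 99.
Require 16ⁿ ≥ 99 ÷ (67/933) = 92367/67.
16² = 256 falls short of 92367/67 but 16³ = 4096 reaches it, so n = 3.

3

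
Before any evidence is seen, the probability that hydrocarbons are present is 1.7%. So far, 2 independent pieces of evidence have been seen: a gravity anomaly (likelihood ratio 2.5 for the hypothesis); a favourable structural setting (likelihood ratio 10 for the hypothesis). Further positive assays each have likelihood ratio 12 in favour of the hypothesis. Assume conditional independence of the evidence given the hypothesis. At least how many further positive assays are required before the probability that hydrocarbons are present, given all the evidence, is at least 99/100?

Prior odds = 0.017/0.983 = 17/983.
Combined Bayes factor of the evidence already in hand = 2.5 × 10 = 25.
Odds after that evidence = (17/983) × 25 = 425/983.
Target odds = 0.99/0.01 = 99.
Need 12ⁿ ≥ 99 ÷ (425/983) = 97317/425.
12² = 144 falls short of 97317/425 but 12³ = 1728 reaches it, so n = 3.

3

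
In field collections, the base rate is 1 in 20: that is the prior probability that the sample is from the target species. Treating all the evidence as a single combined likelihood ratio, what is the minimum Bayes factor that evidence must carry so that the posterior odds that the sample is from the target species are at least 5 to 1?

95

Prior odds = 0.05/0.95 = 1/19.
Target odds = 5.
Required Bayes factor = 5 ÷ (1/19) = 95.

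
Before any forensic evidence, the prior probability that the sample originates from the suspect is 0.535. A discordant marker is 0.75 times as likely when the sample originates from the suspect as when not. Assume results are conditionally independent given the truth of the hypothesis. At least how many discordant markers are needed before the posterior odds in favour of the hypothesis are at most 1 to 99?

17

Prior odds = 0.535/0.465 = 107/93.
Likelihood ratio per discordant marker = 0.75.
Target odds = 1/99.
Need (107/93) × 0.75ⁿ ≤ 1/99, i.e. 0.75ⁿ ≤ 31/3531.
0.75¹⁶ ≈0.0100226 is still above 31/3531 but 0.75¹⁷ ≈0.00751695 is at or below it, so n = 17.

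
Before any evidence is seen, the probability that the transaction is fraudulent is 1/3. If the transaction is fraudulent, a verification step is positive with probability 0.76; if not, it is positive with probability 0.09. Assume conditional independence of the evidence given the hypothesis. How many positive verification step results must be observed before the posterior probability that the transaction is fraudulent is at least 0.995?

3

Prior odds = (1/3)/(2/3) = 0.5.
Likelihood ratio of a positive = 0.76/0.09 = 76/9.
Target odds: 0.995 ÷ 0.005 = 199.
Need 0.5 × (76/9)ⁿ ≥ 199, i.e. (76/9)ⁿ ≥ 398.
(76/9)² = 5776/81 falls short of 398 but (76/9)³ = 438976/729 reaches it, so n = 3.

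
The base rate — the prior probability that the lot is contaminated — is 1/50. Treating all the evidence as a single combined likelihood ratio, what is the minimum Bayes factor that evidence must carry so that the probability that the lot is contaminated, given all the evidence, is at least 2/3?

Prior odds = 0.02/0.98 = 1/49.
Target odds = (2/3)/(1/3) = 2.
Required Bayes factor = 2 ÷ (1/49) = 98.

98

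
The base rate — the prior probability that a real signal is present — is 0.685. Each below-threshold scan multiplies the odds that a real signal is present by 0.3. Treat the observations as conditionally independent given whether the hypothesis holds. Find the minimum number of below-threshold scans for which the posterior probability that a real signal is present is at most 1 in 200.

6

Prior odds: 0.685 ÷ 0.315 = 137/63.
Likelihood ratio per below-threshold scan = 0.3.
Target odds: 0.005 ÷ 0.995 = 1/199.
Need (137/63) × 0.3ⁿ ≤ 1/199, i.e. 0.3ⁿ ≤ 63/27263.
0.3⁵ = 243/100000 is still above 63/27263 but 0.3⁶ = 729/1000000 is at or below it, so n = 6.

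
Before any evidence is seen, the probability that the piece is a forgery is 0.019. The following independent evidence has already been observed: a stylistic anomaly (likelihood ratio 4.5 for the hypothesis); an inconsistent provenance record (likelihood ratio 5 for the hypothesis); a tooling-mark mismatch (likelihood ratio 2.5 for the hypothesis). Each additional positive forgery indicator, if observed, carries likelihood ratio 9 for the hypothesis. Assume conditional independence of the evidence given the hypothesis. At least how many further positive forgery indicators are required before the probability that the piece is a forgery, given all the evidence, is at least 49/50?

2

Prior odds = 0.019/0.981 = 19/981.
Combined Bayes factor of the evidence already in hand = 4.5 × 5 × 2.5 = 56.25.
Odds after that evidence = (19/981) × 56.25 = 475/436.
Target odds = 0.98/0.02 = 49.
Need 9ⁿ ≥ 49 ÷ (475/436) = 21364/475.
9¹ = 9 falls short of 21364/475 but 9² = 81 reaches it, so n = 2.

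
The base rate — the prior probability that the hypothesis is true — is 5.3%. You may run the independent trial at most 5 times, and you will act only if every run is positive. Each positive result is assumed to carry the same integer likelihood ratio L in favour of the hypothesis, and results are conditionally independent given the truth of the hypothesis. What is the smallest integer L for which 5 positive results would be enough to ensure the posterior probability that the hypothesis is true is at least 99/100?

5

Prior odds = 0.053/0.947 = 53/947.
Target odds = 0.99/0.01 = 99.
Need L⁵ ≥ 99 ÷ (53/947) = 93753/53.
4⁵ = 1024 < 93753/53 ≤ 3125 = 5⁵, so L = 5.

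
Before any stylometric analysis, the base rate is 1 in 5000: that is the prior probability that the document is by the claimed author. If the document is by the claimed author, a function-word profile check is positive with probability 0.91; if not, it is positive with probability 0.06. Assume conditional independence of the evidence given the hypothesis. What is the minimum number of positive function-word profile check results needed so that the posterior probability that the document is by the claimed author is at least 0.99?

5

Prior odds = 0.0002/0.9998 = 1/4999.
Likelihood ratio of a positive = 0.91/0.06 = 91/6.
Target posterior odds = 0.99/0.01 = 99.
Require (91/6)ⁿ ≥ 99 ÷ (1/4999) = 494901.
(91/6)⁴ = 68574961/1296 falls short of 494901 but (91/6)⁵ ≈802510 reaches it, so n = 5.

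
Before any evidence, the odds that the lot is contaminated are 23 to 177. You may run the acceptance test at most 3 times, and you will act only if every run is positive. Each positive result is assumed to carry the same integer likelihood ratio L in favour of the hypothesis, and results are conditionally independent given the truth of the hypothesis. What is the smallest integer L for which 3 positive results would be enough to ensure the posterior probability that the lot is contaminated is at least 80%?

4

Prior odds = 23/177.
Target odds = 0.8/0.2 = 4.
Need L³ ≥ 4 ÷ (23/177) = 708/23.
3³ = 27 < 708/23 ≤ 64 = 4³, so L = 4.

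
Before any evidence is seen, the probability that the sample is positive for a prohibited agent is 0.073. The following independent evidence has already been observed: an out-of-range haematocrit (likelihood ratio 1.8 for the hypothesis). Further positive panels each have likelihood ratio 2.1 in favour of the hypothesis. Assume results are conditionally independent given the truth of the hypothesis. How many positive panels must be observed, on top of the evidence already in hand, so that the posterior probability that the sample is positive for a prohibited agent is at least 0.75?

5

Prior odds = 0.073/0.927 = 73/927.
Bayes factor of the evidence already in hand = 1.8.
Odds after that evidence = (73/927) × 1.8 = 73/515.
Target odds = 0.75/0.25 = 3.
Need 2.1ⁿ ≥ 3 ÷ (73/515) = 1545/73.
2.1⁴ = 19.4481 falls short of 1545/73 but 2.1⁵ = 4084101/100000 reaches it, so n = 5.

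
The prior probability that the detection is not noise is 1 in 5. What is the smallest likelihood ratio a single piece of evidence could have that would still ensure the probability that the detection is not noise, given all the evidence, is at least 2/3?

Prior odds = 0.2/0.8 = 0.25.
Target odds = (2/3)/(1/3) = 2.
Required Bayes factor = 2 ÷ 0.25 = 8.

8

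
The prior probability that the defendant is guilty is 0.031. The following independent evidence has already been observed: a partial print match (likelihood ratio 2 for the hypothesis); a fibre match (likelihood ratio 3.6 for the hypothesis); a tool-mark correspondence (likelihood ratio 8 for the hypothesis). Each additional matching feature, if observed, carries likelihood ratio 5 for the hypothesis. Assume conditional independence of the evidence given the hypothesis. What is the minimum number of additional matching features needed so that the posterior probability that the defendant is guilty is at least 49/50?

Prior odds = 0.031/0.969 = 31/969.
Combined Bayes factor of the evidence already in hand = 2 × 3.6 × 8 = 57.6.
Odds after that evidence = (31/969) × 57.6 = 2976/1615.
Target odds = 0.98/0.02 = 49.
Need 5ⁿ ≥ 49 ÷ (2976/1615) = 79135/2976.
5² = 25 falls short of 79135/2976 but 5³ = 125 reaches it, so n = 3.

3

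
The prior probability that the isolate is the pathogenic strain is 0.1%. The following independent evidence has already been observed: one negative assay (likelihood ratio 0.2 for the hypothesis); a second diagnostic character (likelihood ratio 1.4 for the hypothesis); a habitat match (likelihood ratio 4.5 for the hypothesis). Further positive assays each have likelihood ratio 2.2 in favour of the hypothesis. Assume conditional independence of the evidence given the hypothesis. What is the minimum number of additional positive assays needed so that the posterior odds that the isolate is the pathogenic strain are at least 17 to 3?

11

Prior odds = 0.001/0.999 = 1/999.
Combined Bayes factor of the evidence already in hand = 0.2 × 1.4 × 4.5 = 1.26.
Odds after that evidence = (1/999) × 1.26 = 7/5550.
Target odds = 17/3.
Need 2.2ⁿ ≥ 17/3 ÷ (7/5550) = 31450/7.
2.2¹⁰ ≈2655.99 falls short of 31450/7 but 2.2¹¹ ≈5843.18 reaches it, so n = 11.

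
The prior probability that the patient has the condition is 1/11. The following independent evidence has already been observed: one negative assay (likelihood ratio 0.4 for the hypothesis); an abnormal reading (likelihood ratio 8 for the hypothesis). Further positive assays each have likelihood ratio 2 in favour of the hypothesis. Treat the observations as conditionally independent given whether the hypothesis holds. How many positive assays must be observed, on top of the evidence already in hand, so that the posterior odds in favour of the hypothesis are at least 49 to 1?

Prior odds = (1/11)/(10/11) = 0.1.
Combined Bayes factor of the evidence already in hand = 0.4 × 8 = 3.2.
Odds after that evidence = 0.1 × 3.2 = 0.32.
Target odds = 49.
Need 2ⁿ ≥ 49 ÷ 0.32 = 153.125.
2⁷ = 128 falls short of 153.125 but 2⁸ = 256 reaches it, so n = 8.

8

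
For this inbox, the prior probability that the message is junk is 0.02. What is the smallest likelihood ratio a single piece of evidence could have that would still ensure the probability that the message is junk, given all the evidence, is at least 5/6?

245

Prior odds = 0.02/0.98 = 1/49.
Target odds = (5/6)/(1/6) = 5.
Required Bayes factor = 5 ÷ (1/49) = 245.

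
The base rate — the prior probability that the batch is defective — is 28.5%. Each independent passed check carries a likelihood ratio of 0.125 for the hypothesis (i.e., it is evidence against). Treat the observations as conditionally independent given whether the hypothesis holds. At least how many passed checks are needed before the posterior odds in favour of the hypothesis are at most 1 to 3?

Prior odds: 0.285 ÷ 0.715 = 57/143.
Likelihood ratio per passed check = 0.125.
Target odds = 1/3.
Need (57/143) × 0.125ⁿ ≤ 1/3, i.e. 0.125ⁿ ≤ 143/171.
0.125¹ = 0.125, which is already at or below the required 143/171; so n = 1.

1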